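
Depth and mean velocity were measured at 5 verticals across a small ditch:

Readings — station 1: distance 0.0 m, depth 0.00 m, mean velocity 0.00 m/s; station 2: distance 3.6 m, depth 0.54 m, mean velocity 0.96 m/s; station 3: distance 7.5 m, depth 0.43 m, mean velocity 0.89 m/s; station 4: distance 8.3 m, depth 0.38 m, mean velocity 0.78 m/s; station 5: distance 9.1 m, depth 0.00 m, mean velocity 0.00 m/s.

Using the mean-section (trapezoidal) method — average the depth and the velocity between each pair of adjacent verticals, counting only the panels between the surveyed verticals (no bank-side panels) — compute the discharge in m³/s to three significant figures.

Panel 1-2: Δb = 3.6 m, d̄ = (0.00+0.54)/2 = 0.27, v̄ = (0.00+0.96)/2 = 0.48 → q = 3.6×0.27×0.48 = 0.4666 m³/s
Panel 2-3: Δb = 3.9 m, d̄ = (0.54+0.43)/2 = 0.485, v̄ = (0.96+0.89)/2 = 0.925 → q = 3.9×0.485×0.925 = 1.750 m³/s
Panel 3-4: Δb = 0.8 m, d̄ = (0.43+0.38)/2 = 0.405, v̄ = (0.89+0.78)/2 = 0.835 → q = 0.8×0.405×0.835 = 0.2705 m³/s
Panel 4-5: Δb = 0.8 m, d̄ = (0.38+0.00)/2 = 0.19, v̄ = (0.78+0.00)/2 = 0.39 → q = 0.8×0.19×0.39 = 0.05928 m³/s
Q = Σ q = 2.546 m³/s

2.55 m³/s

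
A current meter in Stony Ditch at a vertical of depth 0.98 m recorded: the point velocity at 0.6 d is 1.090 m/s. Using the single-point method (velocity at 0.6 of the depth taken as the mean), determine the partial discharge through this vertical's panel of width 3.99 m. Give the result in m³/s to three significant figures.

v̄ = v₀.₆ = 1.090 m/s
q = v̄ × d × w = 1.090 × 0.98 × 3.99 = 4.262 m³/s

4.26 m³/s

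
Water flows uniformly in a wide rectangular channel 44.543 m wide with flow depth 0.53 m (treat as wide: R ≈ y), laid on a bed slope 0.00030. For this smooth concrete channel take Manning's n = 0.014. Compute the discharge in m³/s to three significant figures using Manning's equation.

19.1 m³/s

A = b·y = 44.543 × 0.53 = 23.61 m²
Wide channel: R ≈ y = 0.53 m
Q = (1/n)·A·R^(2/3)·S^(1/2) = (1/0.014) × 23.61 × 0.5300^(2/3) × 0.00030^(1/2) = 19.13 m³/s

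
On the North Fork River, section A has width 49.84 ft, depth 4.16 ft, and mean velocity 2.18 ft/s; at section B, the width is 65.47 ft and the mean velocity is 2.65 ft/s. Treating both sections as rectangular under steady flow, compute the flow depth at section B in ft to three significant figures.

2.61 ft

Q = A₁V₁ = (49.84×4.16) × 2.18 = 452.0 ft³/s
d₂ = Q/(b₂ V₂) = 452.0/(65.47×2.65) = 2.605 ft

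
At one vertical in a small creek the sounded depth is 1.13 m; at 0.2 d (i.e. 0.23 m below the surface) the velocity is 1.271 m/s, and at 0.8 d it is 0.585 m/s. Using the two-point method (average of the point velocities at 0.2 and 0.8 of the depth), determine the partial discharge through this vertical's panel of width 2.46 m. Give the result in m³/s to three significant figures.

v̄ = (1.271 + 0.585) / 2 = 0.9280 m/s
q = v̄ × d × w = 0.9280 × 1.13 × 2.46 = 2.580 m³/s

2.58 m³/s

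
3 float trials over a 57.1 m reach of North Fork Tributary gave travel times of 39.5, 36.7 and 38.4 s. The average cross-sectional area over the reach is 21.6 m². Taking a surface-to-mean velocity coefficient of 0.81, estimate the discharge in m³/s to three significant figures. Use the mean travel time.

t̄ = (39.5 + 36.7 + 38.4) / 3 = 38.2 s
v_surface = L / t̄ = 57.1 / 38.2 = 1.495 m/s
v_mean = 0.81 × 1.495 = 1.211 m/s
Q = A × v_mean = 21.6 × 1.211 = 26.15 m³/s

26.2 m³/s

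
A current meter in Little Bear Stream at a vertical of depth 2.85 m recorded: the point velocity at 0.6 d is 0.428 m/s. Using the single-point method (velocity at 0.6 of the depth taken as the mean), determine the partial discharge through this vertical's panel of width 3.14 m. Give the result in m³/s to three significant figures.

3.83 m³/s

v̄ = v₀.₆ = 0.428 m/s
q = v̄ × d × w = 0.4280 × 2.85 × 3.14 = 3.830 m³/s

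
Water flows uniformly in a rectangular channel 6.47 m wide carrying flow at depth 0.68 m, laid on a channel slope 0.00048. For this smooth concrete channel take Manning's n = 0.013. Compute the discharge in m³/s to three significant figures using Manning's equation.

A = b·y = 6.47 × 0.68 = 4.400 m²
P = b + 2y = 6.47 + 2×0.68 = 7.830 m
R = A/P = 4.400/7.830 = 0.5619 m
Q = (1/n)·A·R^(2/3)·S^(1/2) = (1/0.013) × 4.400 × 0.5619^(2/3) × 0.00048^(1/2) = 5.049 m³/s

5.05 m³/s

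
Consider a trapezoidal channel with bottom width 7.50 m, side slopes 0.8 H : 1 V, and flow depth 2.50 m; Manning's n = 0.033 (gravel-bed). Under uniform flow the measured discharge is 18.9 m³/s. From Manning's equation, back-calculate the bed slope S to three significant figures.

A = (b + z·y)·y = (7.50 + 0.8×2.50)×2.50 = 23.75 m²
P = b + 2y√(1+z²) = 7.50 + 2×2.50×√(1+0.8²) = 13.90 m
R = A/P = 23.75/13.90 = 1.708 m
S = (Q·n / (1·A·R^(2/3)))² = (18.9×0.033 / (1×23.75×1.429))² = 0.0003377

0.000338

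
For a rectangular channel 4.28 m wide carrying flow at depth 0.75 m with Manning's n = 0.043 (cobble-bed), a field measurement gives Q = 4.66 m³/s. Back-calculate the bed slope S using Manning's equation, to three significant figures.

0.00854

A = b·y = 4.28 × 0.75 = 3.210 m²
P = b + 2y = 4.28 + 2×0.75 = 5.780 m
R = A/P = 3.210/5.780 = 0.5554 m
S = (Q·n / (1·A·R^(2/3)))² = (4.66×0.043 / (1×3.210×0.6756))² = 0.008536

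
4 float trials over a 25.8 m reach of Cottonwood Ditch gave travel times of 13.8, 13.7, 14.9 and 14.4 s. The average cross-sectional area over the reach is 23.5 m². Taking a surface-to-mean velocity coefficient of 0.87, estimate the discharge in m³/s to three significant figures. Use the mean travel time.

37.1 m³/s

t̄ = (13.8 + 13.7 + 14.9 + 14.4) / 4 = 14.2 s
v_surface = L / t̄ = 25.8 / 14.2 = 1.817 m/s
v_mean = 0.87 × 1.817 = 1.581 m/s
Q = A × v_mean = 23.5 × 1.581 = 37.15 m³/s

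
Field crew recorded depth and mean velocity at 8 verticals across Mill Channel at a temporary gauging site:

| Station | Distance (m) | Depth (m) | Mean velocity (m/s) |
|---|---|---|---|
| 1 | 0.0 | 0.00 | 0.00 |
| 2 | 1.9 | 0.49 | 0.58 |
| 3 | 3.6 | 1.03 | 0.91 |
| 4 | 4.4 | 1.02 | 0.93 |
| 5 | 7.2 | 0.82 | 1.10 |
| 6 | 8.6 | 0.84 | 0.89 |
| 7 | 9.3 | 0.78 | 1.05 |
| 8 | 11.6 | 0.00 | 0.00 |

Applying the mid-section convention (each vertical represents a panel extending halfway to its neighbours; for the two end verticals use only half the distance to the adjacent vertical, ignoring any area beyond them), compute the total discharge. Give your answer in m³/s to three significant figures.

7.30 m³/s

w_2 = (3.6 − 0.0)/2 = 1.8 m; q_2 = 0.58 × 0.49 × 1.8 = 0.5116 m³/s
w_3 = (4.4 − 1.9)/2 = 1.25 m; q_3 = 0.91 × 1.03 × 1.25 = 1.172 m³/s
w_4 = (7.2 − 3.6)/2 = 1.8 m; q_4 = 0.93 × 1.02 × 1.8 = 1.707 m³/s
w_5 = (8.6 − 4.4)/2 = 2.1 m; q_5 = 1.10 × 0.82 × 2.1 = 1.894 m³/s
w_6 = (9.3 − 7.2)/2 = 1.05 m; q_6 = 0.89 × 0.84 × 1.05 = 0.7850 m³/s
w_7 = (11.6 − 8.6)/2 = 1.5 m; q_7 = 1.05 × 0.78 × 1.5 = 1.229 m³/s
Stations 1, 8 contribute zero (depth or velocity is 0).
Q = Σ qᵢ = 7.298 m³/s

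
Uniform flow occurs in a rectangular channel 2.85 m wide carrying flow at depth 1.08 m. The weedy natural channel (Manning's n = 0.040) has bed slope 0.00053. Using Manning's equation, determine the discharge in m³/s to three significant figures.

A = b·y = 2.85 × 1.08 = 3.078 m²
P = b + 2y = 2.85 + 2×1.08 = 5.010 m
R = A/P = 3.078/5.010 = 0.6144 m
Q = (1/n)·A·R^(2/3)·S^(1/2) = (1/0.040) × 3.078 × 0.6144^(2/3) × 0.00053^(1/2) = 1.280 m³/s

1.28 m³/s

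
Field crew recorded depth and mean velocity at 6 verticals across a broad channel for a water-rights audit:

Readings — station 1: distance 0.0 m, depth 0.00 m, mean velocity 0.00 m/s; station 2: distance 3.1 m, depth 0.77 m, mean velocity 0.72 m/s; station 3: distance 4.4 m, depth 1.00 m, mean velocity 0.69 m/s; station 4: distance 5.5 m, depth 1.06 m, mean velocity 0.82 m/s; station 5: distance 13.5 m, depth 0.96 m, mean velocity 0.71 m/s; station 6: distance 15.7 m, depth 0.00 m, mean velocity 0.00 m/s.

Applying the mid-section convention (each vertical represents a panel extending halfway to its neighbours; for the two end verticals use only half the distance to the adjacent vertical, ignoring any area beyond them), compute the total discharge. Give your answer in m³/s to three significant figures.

w_2 = (4.4 − 0.0)/2 = 2.2 m; q_2 = 0.72 × 0.77 × 2.2 = 1.220 m³/s
w_3 = (5.5 − 3.1)/2 = 1.2 m; q_3 = 0.69 × 1.00 × 1.2 = 0.8280 m³/s
w_4 = (13.5 − 4.4)/2 = 4.55 m; q_4 = 0.82 × 1.06 × 4.55 = 3.955 m³/s
w_5 = (15.7 − 5.5)/2 = 5.1 m; q_5 = 0.71 × 0.96 × 5.1 = 3.476 m³/s
Stations 1, 6 contribute zero (depth or velocity is 0).
Q = Σ qᵢ = 9.479 m³/s

9.48 m³/s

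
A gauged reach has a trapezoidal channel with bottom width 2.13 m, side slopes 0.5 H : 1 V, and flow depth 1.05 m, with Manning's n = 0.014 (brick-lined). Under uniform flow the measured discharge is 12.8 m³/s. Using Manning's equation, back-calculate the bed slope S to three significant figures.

0.00777

A = (b + z·y)·y = (2.13 + 0.5×1.05)×1.05 = 2.788 m²
P = b + 2y√(1+z²) = 2.13 + 2×1.05×√(1+0.5²) = 4.478 m
R = A/P = 2.788/4.478 = 0.6226 m
S = (Q·n / (1·A·R^(2/3)))² = (12.8×0.014 / (1×2.788×0.7291))² = 0.007773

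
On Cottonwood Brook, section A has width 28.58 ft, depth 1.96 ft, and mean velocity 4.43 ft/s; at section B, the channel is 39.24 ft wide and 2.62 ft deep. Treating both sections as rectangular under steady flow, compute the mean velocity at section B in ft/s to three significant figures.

Q = A₁V₁ = (28.58×1.96) × 4.43 = 248.2 ft³/s
A₂ = 39.24 × 2.62 = 102.8 ft²
V₂ = Q/A₂ = 248.2/102.8 = 2.414 ft/s

2.41 ft/s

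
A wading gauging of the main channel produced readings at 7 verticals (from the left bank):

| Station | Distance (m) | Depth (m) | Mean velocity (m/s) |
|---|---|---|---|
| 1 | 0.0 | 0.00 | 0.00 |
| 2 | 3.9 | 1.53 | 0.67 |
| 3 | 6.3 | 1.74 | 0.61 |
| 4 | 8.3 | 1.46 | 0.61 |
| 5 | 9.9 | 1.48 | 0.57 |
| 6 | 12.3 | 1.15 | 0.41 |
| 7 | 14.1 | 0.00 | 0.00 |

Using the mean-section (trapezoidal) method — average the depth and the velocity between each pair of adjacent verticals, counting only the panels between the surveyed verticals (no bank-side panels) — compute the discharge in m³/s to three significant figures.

8.61 m³/s

Panel 1-2: Δb = 3.9 m, d̄ = (0.00+1.53)/2 = 0.765, v̄ = (0.00+0.67)/2 = 0.335 → q = 3.9×0.765×0.335 = 0.9995 m³/s
Panel 2-3: Δb = 2.4 m, d̄ = (1.53+1.74)/2 = 1.635, v̄ = (0.67+0.61)/2 = 0.64 → q = 2.4×1.635×0.64 = 2.511 m³/s
Panel 3-4: Δb = 2 m, d̄ = (1.74+1.46)/2 = 1.6, v̄ = (0.61+0.61)/2 = 0.61 → q = 2×1.6×0.61 = 1.952 m³/s
Panel 4-5: Δb = 1.6 m, d̄ = (1.46+1.48)/2 = 1.47, v̄ = (0.61+0.57)/2 = 0.59 → q = 1.6×1.47×0.59 = 1.388 m³/s
Panel 5-6: Δb = 2.4 m, d̄ = (1.48+1.15)/2 = 1.315, v̄ = (0.57+0.41)/2 = 0.49 → q = 2.4×1.315×0.49 = 1.546 m³/s
Panel 6-7: Δb = 1.8 m, d̄ = (1.15+0.00)/2 = 0.575, v̄ = (0.41+0.00)/2 = 0.205 → q = 1.8×0.575×0.205 = 0.2122 m³/s
Q = Σ q = 8.609 m³/s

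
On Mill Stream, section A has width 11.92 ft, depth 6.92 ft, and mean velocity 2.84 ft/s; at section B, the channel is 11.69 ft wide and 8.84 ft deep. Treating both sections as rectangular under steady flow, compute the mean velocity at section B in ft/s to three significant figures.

2.27 ft/s

Q = A₁V₁ = (11.92×6.92) × 2.84 = 234.3 ft³/s
A₂ = 11.69 × 8.84 = 103.3 ft²
V₂ = Q/A₂ = 234.3/103.3 = 2.267 ft/s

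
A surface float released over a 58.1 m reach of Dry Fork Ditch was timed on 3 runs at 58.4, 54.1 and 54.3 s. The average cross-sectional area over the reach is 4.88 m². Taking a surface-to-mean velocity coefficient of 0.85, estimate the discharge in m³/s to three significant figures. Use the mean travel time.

t̄ = (58.4 + 54.1 + 54.3) / 3 = 55.6 s
v_surface = L / t̄ = 58.1 / 55.6 = 1.045 m/s
v_mean = 0.85 × 1.045 = 0.8882 m/s
Q = A × v_mean = 4.88 × 0.8882 = 4.335 m³/s

4.33 m³/s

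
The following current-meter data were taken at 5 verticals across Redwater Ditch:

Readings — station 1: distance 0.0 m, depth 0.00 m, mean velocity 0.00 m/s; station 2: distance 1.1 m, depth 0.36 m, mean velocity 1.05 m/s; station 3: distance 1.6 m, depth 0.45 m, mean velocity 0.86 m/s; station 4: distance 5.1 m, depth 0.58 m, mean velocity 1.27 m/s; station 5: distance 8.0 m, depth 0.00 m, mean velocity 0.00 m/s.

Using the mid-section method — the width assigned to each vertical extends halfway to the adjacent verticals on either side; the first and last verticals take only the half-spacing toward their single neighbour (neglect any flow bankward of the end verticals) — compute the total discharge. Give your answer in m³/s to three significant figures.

3.43 m³/s

w_2 = (1.6 − 0.0)/2 = 0.8 m; q_2 = 1.05 × 0.36 × 0.8 = 0.3024 m³/s
w_3 = (5.1 − 1.1)/2 = 2 m; q_3 = 0.86 × 0.45 × 2 = 0.7740 m³/s
w_4 = (8.0 − 1.6)/2 = 3.2 m; q_4 = 1.27 × 0.58 × 3.2 = 2.357 m³/s
Stations 1, 5 contribute zero (depth or velocity is 0).
Q = Σ qᵢ = 3.434 m³/s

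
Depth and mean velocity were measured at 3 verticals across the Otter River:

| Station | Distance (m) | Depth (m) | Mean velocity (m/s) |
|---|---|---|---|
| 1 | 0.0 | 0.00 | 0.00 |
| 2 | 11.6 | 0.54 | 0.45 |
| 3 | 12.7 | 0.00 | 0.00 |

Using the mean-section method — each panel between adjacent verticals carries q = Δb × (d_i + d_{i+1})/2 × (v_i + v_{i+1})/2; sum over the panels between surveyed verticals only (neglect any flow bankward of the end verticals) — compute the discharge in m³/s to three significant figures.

Panel 1-2: Δb = 11.6 m, d̄ = (0.00+0.54)/2 = 0.27, v̄ = (0.00+0.45)/2 = 0.225 → q = 11.6×0.27×0.225 = 0.7047 m³/s
Panel 2-3: Δb = 1.1 m, d̄ = (0.54+0.00)/2 = 0.27, v̄ = (0.45+0.00)/2 = 0.225 → q = 1.1×0.27×0.225 = 0.06683 m³/s
Q = Σ q = 0.7715 m³/s

0.772 m³/s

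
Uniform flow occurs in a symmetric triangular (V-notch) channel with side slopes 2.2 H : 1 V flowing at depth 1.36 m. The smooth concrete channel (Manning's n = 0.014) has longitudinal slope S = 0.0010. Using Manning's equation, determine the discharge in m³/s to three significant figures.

6.68 m³/s

A = z·y² = 2.2×1.36² = 4.069 m²
P = 2y√(1+z²) = 2×1.36×√(1+2.2²) = 6.573 m
R = A/P = 4.069/6.573 = 0.6190 m
Q = (1/n)·A·R^(2/3)·S^(1/2) = (1/0.014) × 4.069 × 0.6190^(2/3) × 0.0010^(1/2) = 6.676 m³/s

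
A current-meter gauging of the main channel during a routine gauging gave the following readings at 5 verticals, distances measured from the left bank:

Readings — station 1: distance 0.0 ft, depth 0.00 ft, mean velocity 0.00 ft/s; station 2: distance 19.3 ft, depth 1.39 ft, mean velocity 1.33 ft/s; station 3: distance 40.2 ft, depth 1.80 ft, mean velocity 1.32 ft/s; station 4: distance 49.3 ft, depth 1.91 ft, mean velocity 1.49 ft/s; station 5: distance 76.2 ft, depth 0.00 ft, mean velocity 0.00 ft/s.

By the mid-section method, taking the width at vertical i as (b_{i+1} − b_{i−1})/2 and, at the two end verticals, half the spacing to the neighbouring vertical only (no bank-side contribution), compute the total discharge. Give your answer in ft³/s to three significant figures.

w_2 = (40.2 − 0.0)/2 = 20.1 ft; q_2 = 1.33 × 1.39 × 20.1 = 37.16 ft³/s
w_3 = (49.3 − 19.3)/2 = 15 ft; q_3 = 1.32 × 1.80 × 15 = 35.64 ft³/s
w_4 = (76.2 − 40.2)/2 = 18 ft; q_4 = 1.49 × 1.91 × 18 = 51.23 ft³/s
Stations 1, 5 contribute zero (depth or velocity is 0).
Q = Σ qᵢ = 124.0 ft³/s

124 ft³/s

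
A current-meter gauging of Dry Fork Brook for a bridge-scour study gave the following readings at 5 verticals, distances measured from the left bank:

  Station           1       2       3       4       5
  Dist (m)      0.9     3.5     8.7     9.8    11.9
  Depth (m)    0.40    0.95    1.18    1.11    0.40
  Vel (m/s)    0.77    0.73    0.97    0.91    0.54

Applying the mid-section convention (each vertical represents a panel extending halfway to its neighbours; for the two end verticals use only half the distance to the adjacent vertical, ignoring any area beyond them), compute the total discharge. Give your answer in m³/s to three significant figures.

8.55 m³/s

w_1 = (3.5 − 0.9)/2 = 1.3 m; q_1 = 0.77 × 0.40 × 1.3 = 0.4004 m³/s
w_2 = (8.7 − 0.9)/2 = 3.9 m; q_2 = 0.73 × 0.95 × 3.9 = 2.705 m³/s
w_3 = (9.8 − 3.5)/2 = 3.15 m; q_3 = 0.97 × 1.18 × 3.15 = 3.605 m³/s
w_4 = (11.9 − 8.7)/2 = 1.6 m; q_4 = 0.91 × 1.11 × 1.6 = 1.616 m³/s
w_5 = (11.9 − 9.8)/2 = 1.05 m; q_5 = 0.54 × 0.40 × 1.05 = 0.2268 m³/s
Q = Σ qᵢ = 8.554 m³/s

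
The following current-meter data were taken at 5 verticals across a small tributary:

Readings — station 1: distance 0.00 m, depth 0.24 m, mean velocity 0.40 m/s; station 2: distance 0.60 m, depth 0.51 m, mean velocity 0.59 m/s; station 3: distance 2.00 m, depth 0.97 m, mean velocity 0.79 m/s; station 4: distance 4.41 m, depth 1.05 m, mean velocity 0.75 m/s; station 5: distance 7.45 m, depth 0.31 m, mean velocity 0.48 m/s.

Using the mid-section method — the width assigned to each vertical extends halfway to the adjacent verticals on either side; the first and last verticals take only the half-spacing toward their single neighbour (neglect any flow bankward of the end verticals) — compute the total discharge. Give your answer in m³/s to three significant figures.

w_1 = (0.60 − 0.00)/2 = 0.3 m; q_1 = 0.40 × 0.24 × 0.3 = 0.02880 m³/s
w_2 = (2.00 − 0.00)/2 = 1 m; q_2 = 0.59 × 0.51 × 1 = 0.3009 m³/s
w_3 = (4.41 − 0.60)/2 = 1.905 m; q_3 = 0.79 × 0.97 × 1.905 = 1.460 m³/s
w_4 = (7.45 − 2.00)/2 = 2.725 m; q_4 = 0.75 × 1.05 × 2.725 = 2.146 m³/s
w_5 = (7.45 − 4.41)/2 = 1.52 m; q_5 = 0.48 × 0.31 × 1.52 = 0.2262 m³/s
Q = Σ qᵢ = 4.162 m³/s

4.16 m³/s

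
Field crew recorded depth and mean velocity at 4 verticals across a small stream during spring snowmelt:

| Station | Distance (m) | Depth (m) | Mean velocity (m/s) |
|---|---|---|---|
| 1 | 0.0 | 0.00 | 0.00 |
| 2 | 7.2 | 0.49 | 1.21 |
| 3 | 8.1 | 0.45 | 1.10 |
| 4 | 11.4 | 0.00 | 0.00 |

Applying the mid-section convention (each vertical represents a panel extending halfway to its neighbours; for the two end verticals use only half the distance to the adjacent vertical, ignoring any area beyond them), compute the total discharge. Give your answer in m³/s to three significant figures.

w_2 = (8.1 − 0.0)/2 = 4.05 m; q_2 = 1.21 × 0.49 × 4.05 = 2.401 m³/s
w_3 = (11.4 − 7.2)/2 = 2.1 m; q_3 = 1.10 × 0.45 × 2.1 = 1.040 m³/s
Stations 1, 4 contribute zero (depth or velocity is 0).
Q = Σ qᵢ = 3.441 m³/s

3.44 m³/s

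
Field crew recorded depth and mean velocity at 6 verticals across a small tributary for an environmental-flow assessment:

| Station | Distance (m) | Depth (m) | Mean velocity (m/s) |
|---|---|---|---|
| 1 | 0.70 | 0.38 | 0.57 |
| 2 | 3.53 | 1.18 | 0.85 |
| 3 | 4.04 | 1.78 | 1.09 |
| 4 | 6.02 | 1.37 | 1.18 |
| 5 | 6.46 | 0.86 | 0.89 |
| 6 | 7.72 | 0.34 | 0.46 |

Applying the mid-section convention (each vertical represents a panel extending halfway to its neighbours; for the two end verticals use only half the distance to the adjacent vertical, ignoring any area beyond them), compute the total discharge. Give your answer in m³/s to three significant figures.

w_1 = (3.53 − 0.70)/2 = 1.415 m; q_1 = 0.57 × 0.38 × 1.415 = 0.3065 m³/s
w_2 = (4.04 − 0.70)/2 = 1.67 m; q_2 = 0.85 × 1.18 × 1.67 = 1.675 m³/s
w_3 = (6.02 − 3.53)/2 = 1.245 m; q_3 = 1.09 × 1.78 × 1.245 = 2.416 m³/s
w_4 = (6.46 − 4.04)/2 = 1.21 m; q_4 = 1.18 × 1.37 × 1.21 = 1.956 m³/s
w_5 = (7.72 − 6.02)/2 = 0.85 m; q_5 = 0.89 × 0.86 × 0.85 = 0.6506 m³/s
w_6 = (7.72 − 6.46)/2 = 0.63 m; q_6 = 0.46 × 0.34 × 0.63 = 0.09853 m³/s
Q = Σ qᵢ = 7.102 m³/s

7.10 m³/s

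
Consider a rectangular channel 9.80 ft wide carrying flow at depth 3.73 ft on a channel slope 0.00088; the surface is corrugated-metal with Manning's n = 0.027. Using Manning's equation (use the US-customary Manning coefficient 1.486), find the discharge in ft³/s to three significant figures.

A = b·y = 9.80 × 3.73 = 36.55 ft²
P = b + 2y = 9.80 + 2×3.73 = 17.26 ft
R = A/P = 36.55/17.26 = 2.118 ft
Q = (1.486/n)·A·R^(2/3)·S^(1/2) = (1.486/0.027) × 36.55 × 2.118^(2/3) × 0.00088^(1/2) = 98.42 ft³/s

98.4 ft³/s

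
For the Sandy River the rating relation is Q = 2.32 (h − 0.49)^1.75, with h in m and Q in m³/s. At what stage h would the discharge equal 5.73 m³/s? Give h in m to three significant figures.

h − h₀ = (Q/C)^(1/b) = (5.73/2.32)^(1/1.75) = 1.676 m
h = 0.49 + 1.676 = 2.166 m

2.17 m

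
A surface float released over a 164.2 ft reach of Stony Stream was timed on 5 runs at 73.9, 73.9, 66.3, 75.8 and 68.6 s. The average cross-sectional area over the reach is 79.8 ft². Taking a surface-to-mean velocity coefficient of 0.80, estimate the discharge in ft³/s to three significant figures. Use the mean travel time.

146 ft³/s

t̄ = (73.9 + 73.9 + 66.3 + 75.8 + 68.6) / 5 = 71.7 s
v_surface = L / t̄ = 164.2 / 71.7 = 2.290 ft/s
v_mean = 0.80 × 2.290 = 1.832 ft/s
Q = A × v_mean = 79.8 × 1.832 = 146.2 ft³/s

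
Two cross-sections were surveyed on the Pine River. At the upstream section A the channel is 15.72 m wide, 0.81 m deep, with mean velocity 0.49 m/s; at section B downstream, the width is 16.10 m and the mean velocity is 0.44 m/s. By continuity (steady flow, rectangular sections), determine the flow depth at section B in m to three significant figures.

Q = A₁V₁ = (15.72×0.81) × 0.49 = 6.239 m³/s
d₂ = Q/(b₂ V₂) = 6.239/(16.10×0.44) = 0.8808 m

0.881 m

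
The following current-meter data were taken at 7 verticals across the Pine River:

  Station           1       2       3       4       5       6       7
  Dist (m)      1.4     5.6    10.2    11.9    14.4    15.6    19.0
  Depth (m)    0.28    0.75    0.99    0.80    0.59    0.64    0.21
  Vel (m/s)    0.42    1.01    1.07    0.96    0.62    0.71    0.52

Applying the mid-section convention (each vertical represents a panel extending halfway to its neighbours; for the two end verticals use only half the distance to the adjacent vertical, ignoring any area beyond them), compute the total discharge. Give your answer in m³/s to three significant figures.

w_1 = (5.6 − 1.4)/2 = 2.1 m; q_1 = 0.42 × 0.28 × 2.1 = 0.2470 m³/s
w_2 = (10.2 − 1.4)/2 = 4.4 m; q_2 = 1.01 × 0.75 × 4.4 = 3.333 m³/s
w_3 = (11.9 − 5.6)/2 = 3.15 m; q_3 = 1.07 × 0.99 × 3.15 = 3.337 m³/s
w_4 = (14.4 − 10.2)/2 = 2.1 m; q_4 = 0.96 × 0.80 × 2.1 = 1.613 m³/s
w_5 = (15.6 − 11.9)/2 = 1.85 m; q_5 = 0.62 × 0.59 × 1.85 = 0.6767 m³/s
w_6 = (19.0 − 14.4)/2 = 2.3 m; q_6 = 0.71 × 0.64 × 2.3 = 1.045 m³/s
w_7 = (19.0 − 15.6)/2 = 1.7 m; q_7 = 0.52 × 0.21 × 1.7 = 0.1856 m³/s
Q = Σ qᵢ = 10.44 m³/s

10.4 m³/s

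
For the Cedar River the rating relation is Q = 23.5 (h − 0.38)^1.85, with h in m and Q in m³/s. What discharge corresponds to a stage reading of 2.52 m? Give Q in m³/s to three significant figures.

Q = 23.5 × (2.52 − 0.38)^1.85 = 23.5 × 2.14^1.85 = 96.01 m³/s

96.0 m³/s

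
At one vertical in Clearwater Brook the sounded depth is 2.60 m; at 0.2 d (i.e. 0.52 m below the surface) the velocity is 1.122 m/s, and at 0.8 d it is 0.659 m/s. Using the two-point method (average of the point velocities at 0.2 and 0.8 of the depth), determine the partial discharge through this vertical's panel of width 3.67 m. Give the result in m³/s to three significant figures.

v̄ = (1.122 + 0.659) / 2 = 0.8905 m/s
q = v̄ × d × w = 0.8905 × 2.60 × 3.67 = 8.497 m³/s

8.50 m³/s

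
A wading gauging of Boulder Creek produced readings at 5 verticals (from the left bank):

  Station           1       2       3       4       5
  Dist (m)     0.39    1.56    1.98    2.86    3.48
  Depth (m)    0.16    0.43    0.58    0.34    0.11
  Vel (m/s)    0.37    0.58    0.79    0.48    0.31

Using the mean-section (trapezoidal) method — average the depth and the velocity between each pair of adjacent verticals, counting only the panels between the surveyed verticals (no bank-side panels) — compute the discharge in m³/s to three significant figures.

0.621 m³/s

Panel 1-2: Δb = 1.17 m, d̄ = (0.16+0.43)/2 = 0.295, v̄ = (0.37+0.58)/2 = 0.475 → q = 1.17×0.295×0.475 = 0.1639 m³/s
Panel 2-3: Δb = 0.42 m, d̄ = (0.43+0.58)/2 = 0.505, v̄ = (0.58+0.79)/2 = 0.685 → q = 0.42×0.505×0.685 = 0.1453 m³/s
Panel 3-4: Δb = 0.88 m, d̄ = (0.58+0.34)/2 = 0.46, v̄ = (0.79+0.48)/2 = 0.635 → q = 0.88×0.46×0.635 = 0.2570 m³/s
Panel 4-5: Δb = 0.62 m, d̄ = (0.34+0.11)/2 = 0.225, v̄ = (0.48+0.31)/2 = 0.395 → q = 0.62×0.225×0.395 = 0.05510 m³/s
Q = Σ q = 0.6214 m³/s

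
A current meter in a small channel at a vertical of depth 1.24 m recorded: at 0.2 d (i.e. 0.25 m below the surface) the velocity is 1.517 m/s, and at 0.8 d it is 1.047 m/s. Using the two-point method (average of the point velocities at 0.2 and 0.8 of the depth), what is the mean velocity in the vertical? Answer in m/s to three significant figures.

v̄ = (1.517 + 1.047) / 2 = 1.282 m/s

1.28 m/s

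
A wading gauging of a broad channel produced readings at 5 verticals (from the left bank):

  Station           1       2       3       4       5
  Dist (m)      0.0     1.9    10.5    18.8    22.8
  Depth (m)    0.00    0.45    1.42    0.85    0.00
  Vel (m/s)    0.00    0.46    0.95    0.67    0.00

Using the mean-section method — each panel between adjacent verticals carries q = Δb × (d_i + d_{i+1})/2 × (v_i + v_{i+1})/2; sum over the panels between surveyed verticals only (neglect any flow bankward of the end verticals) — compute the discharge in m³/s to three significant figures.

Panel 1-2: Δb = 1.9 m, d̄ = (0.00+0.45)/2 = 0.225, v̄ = (0.00+0.46)/2 = 0.23 → q = 1.9×0.225×0.23 = 0.09833 m³/s
Panel 2-3: Δb = 8.6 m, d̄ = (0.45+1.42)/2 = 0.935, v̄ = (0.46+0.95)/2 = 0.705 → q = 8.6×0.935×0.705 = 5.669 m³/s
Panel 3-4: Δb = 8.3 m, d̄ = (1.42+0.85)/2 = 1.135, v̄ = (0.95+0.67)/2 = 0.81 → q = 8.3×1.135×0.81 = 7.631 m³/s
Panel 4-5: Δb = 4 m, d̄ = (0.85+0.00)/2 = 0.425, v̄ = (0.67+0.00)/2 = 0.335 → q = 4×0.425×0.335 = 0.5695 m³/s
Q = Σ q = 13.97 m³/s

14.0 m³/s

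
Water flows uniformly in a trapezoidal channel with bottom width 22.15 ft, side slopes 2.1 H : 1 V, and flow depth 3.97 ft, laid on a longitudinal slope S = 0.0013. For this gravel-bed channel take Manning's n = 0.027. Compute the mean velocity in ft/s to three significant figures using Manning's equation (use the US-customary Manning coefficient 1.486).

A = (b + z·y)·y = (22.15 + 2.1×3.97)×3.97 = 121.0 ft²
P = b + 2y√(1+z²) = 22.15 + 2×3.97×√(1+2.1²) = 40.62 ft
R = A/P = 121.0/40.62 = 2.980 ft
Q = (1.486/n)·A·R^(2/3)·S^(1/2) = (1.486/0.027) × 121.0 × 2.980^(2/3) × 0.0013^(1/2) = 497.3 ft³/s
V = Q/A = 497.3/121.0 = 4.109 ft/s

4.11 ft/s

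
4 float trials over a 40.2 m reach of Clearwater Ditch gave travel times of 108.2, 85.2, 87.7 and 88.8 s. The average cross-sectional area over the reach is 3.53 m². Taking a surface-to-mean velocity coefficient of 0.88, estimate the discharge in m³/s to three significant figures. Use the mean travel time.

1.35 m³/s

t̄ = (108.2 + 85.2 + 87.7 + 88.8) / 4 = 92.475 s
v_surface = L / t̄ = 40.2 / 92.475 = 0.4347 m/s
v_mean = 0.88 × 0.4347 = 0.3825 m/s
Q = A × v_mean = 3.53 × 0.3825 = 1.350 m³/s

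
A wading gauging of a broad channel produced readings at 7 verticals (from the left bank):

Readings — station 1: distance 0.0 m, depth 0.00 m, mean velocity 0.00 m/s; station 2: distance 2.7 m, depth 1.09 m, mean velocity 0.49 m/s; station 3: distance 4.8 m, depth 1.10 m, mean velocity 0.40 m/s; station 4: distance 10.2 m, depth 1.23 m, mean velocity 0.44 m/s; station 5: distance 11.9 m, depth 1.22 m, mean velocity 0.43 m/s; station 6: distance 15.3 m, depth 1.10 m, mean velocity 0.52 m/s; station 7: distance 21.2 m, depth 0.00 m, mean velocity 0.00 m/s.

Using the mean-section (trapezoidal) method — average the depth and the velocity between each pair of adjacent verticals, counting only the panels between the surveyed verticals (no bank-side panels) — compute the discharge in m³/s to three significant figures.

7.65 m³/s

Panel 1-2: Δb = 2.7 m, d̄ = (0.00+1.09)/2 = 0.545, v̄ = (0.00+0.49)/2 = 0.245 → q = 2.7×0.545×0.245 = 0.3605 m³/s
Panel 2-3: Δb = 2.1 m, d̄ = (1.09+1.10)/2 = 1.095, v̄ = (0.49+0.40)/2 = 0.445 → q = 2.1×1.095×0.445 = 1.023 m³/s
Panel 3-4: Δb = 5.4 m, d̄ = (1.10+1.23)/2 = 1.165, v̄ = (0.40+0.44)/2 = 0.42 → q = 5.4×1.165×0.42 = 2.642 m³/s
Panel 4-5: Δb = 1.7 m, d̄ = (1.23+1.22)/2 = 1.225, v̄ = (0.44+0.43)/2 = 0.435 → q = 1.7×1.225×0.435 = 0.9059 m³/s
Panel 5-6: Δb = 3.4 m, d̄ = (1.22+1.10)/2 = 1.16, v̄ = (0.43+0.52)/2 = 0.475 → q = 3.4×1.16×0.475 = 1.873 m³/s
Panel 6-7: Δb = 5.9 m, d̄ = (1.10+0.00)/2 = 0.55, v̄ = (0.52+0.00)/2 = 0.26 → q = 5.9×0.55×0.26 = 0.8437 m³/s
Q = Σ q = 7.649 m³/s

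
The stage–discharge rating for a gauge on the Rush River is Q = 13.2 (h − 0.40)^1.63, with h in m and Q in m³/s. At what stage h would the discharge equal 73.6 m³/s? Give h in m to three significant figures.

h − h₀ = (Q/C)^(1/b) = (73.6/13.2)^(1/1.63) = 2.870 m
h = 0.40 + 2.870 = 3.270 m

3.27 m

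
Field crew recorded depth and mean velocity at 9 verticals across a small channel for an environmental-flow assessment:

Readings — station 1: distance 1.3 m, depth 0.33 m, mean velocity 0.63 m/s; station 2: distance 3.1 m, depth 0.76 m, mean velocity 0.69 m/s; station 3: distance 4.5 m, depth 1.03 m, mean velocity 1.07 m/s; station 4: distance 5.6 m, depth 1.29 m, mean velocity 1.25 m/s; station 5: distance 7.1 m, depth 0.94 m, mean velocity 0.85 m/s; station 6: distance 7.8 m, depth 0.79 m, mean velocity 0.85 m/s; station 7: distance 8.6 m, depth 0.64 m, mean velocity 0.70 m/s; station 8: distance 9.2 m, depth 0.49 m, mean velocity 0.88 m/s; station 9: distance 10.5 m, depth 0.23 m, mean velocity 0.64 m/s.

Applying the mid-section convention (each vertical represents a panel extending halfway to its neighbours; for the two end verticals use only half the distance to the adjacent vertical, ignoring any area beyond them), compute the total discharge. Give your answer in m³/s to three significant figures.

w_1 = (3.1 − 1.3)/2 = 0.9 m; q_1 = 0.63 × 0.33 × 0.9 = 0.1871 m³/s
w_2 = (4.5 − 1.3)/2 = 1.6 m; q_2 = 0.69 × 0.76 × 1.6 = 0.8390 m³/s
w_3 = (5.6 − 3.1)/2 = 1.25 m; q_3 = 1.07 × 1.03 × 1.25 = 1.378 m³/s
w_4 = (7.1 − 4.5)/2 = 1.3 m; q_4 = 1.25 × 1.29 × 1.3 = 2.096 m³/s
w_5 = (7.8 − 5.6)/2 = 1.1 m; q_5 = 0.85 × 0.94 × 1.1 = 0.8789 m³/s
w_6 = (8.6 − 7.1)/2 = 0.75 m; q_6 = 0.85 × 0.79 × 0.75 = 0.5036 m³/s
w_7 = (9.2 − 7.8)/2 = 0.7 m; q_7 = 0.70 × 0.64 × 0.7 = 0.3136 m³/s
w_8 = (10.5 − 8.6)/2 = 0.95 m; q_8 = 0.88 × 0.49 × 0.95 = 0.4096 m³/s
w_9 = (10.5 − 9.2)/2 = 0.65 m; q_9 = 0.64 × 0.23 × 0.65 = 0.09568 m³/s
Q = Σ qᵢ = 6.701 m³/s

6.70 m³/s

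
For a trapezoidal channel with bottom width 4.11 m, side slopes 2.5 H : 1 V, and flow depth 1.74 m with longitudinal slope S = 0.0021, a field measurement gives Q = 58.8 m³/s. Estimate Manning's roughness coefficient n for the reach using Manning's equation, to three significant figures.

A = (b + z·y)·y = (4.11 + 2.5×1.74)×1.74 = 14.72 m²
P = b + 2y√(1+z²) = 4.11 + 2×1.74×√(1+2.5²) = 13.48 m
R = A/P = 14.72/13.48 = 1.092 m
n = (1/Q)·A·R^(2/3)·S^(1/2) = (1/58.8) × 14.72 × 1.060 × 0.04583 = 0.01217

0.0122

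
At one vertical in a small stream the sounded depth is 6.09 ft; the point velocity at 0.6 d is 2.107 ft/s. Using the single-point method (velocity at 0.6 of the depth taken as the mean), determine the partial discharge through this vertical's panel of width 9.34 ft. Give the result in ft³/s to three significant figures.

120 ft³/s

v̄ = v₀.₆ = 2.107 ft/s
q = v̄ × d × w = 2.107 × 6.09 × 9.34 = 119.8 ft³/s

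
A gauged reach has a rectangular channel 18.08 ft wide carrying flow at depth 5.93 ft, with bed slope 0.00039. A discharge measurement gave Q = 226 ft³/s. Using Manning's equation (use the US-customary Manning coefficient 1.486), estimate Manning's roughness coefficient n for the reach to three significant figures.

A = b·y = 18.08 × 5.93 = 107.2 ft²
P = b + 2y = 18.08 + 2×5.93 = 29.94 ft
R = A/P = 107.2/29.94 = 3.581 ft
n = (1.486/Q)·A·R^(2/3)·S^(1/2) = (1.486/226) × 107.2 × 2.341 × 0.01975 = 0.03259

0.0326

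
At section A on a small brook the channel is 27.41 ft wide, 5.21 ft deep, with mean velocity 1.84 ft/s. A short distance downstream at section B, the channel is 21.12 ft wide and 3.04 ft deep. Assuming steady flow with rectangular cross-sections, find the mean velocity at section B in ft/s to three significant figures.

Q = A₁V₁ = (27.41×5.21) × 1.84 = 262.8 ft³/s
A₂ = 21.12 × 3.04 = 64.20 ft²
V₂ = Q/A₂ = 262.8/64.20 = 4.093 ft/s

4.09 ft/s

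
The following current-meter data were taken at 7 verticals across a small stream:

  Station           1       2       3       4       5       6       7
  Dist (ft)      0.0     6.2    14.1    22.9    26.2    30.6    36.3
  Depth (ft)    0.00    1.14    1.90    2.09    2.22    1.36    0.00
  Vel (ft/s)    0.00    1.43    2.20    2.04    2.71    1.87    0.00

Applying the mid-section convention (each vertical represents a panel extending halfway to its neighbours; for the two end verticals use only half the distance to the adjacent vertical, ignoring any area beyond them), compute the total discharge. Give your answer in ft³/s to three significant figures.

w_2 = (14.1 − 0.0)/2 = 7.05 ft; q_2 = 1.43 × 1.14 × 7.05 = 11.49 ft³/s
w_3 = (22.9 − 6.2)/2 = 8.35 ft; q_3 = 2.20 × 1.90 × 8.35 = 34.90 ft³/s
w_4 = (26.2 − 14.1)/2 = 6.05 ft; q_4 = 2.04 × 2.09 × 6.05 = 25.79 ft³/s
w_5 = (30.6 − 22.9)/2 = 3.85 ft; q_5 = 2.71 × 2.22 × 3.85 = 23.16 ft³/s
w_6 = (36.3 − 26.2)/2 = 5.05 ft; q_6 = 1.87 × 1.36 × 5.05 = 12.84 ft³/s
Stations 1, 7 contribute zero (depth or velocity is 0).
Q = Σ qᵢ = 108.2 ft³/s

108 ft³/s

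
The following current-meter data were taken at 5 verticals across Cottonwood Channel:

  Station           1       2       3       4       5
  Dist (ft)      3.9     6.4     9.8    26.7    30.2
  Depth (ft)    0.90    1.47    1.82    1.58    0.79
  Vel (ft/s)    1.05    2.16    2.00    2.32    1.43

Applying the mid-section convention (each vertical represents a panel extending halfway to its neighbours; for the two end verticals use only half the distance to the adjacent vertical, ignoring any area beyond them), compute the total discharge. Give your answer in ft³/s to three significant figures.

86.9 ft³/s

w_1 = (6.4 − 3.9)/2 = 1.25 ft; q_1 = 1.05 × 0.90 × 1.25 = 1.181 ft³/s
w_2 = (9.8 − 3.9)/2 = 2.95 ft; q_2 = 2.16 × 1.47 × 2.95 = 9.367 ft³/s
w_3 = (26.7 − 6.4)/2 = 10.15 ft; q_3 = 2.00 × 1.82 × 10.15 = 36.95 ft³/s
w_4 = (30.2 − 9.8)/2 = 10.2 ft; q_4 = 2.32 × 1.58 × 10.2 = 37.39 ft³/s
w_5 = (30.2 − 26.7)/2 = 1.75 ft; q_5 = 1.43 × 0.79 × 1.75 = 1.977 ft³/s
Q = Σ qᵢ = 86.86 ft³/s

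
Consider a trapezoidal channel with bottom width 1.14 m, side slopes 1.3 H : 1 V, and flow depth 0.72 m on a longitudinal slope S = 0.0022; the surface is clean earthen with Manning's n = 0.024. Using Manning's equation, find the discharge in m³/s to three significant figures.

A = (b + z·y)·y = (1.14 + 1.3×0.72)×0.72 = 1.495 m²
P = b + 2y√(1+z²) = 1.14 + 2×0.72×√(1+1.3²) = 3.502 m
R = A/P = 1.495/3.502 = 0.4268 m
Q = (1/n)·A·R^(2/3)·S^(1/2) = (1/0.024) × 1.495 × 0.4268^(2/3) × 0.0022^(1/2) = 1.656 m³/s

1.66 m³/s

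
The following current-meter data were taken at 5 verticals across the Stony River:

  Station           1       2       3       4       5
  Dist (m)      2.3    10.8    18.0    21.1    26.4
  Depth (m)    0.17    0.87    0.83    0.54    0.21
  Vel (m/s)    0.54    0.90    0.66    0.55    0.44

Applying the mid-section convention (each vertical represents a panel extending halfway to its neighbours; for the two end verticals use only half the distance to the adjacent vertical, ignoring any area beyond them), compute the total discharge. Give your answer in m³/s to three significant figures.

w_1 = (10.8 − 2.3)/2 = 4.25 m; q_1 = 0.54 × 0.17 × 4.25 = 0.3902 m³/s
w_2 = (18.0 − 2.3)/2 = 7.85 m; q_2 = 0.90 × 0.87 × 7.85 = 6.147 m³/s
w_3 = (21.1 − 10.8)/2 = 5.15 m; q_3 = 0.66 × 0.83 × 5.15 = 2.821 m³/s
w_4 = (26.4 − 18.0)/2 = 4.2 m; q_4 = 0.55 × 0.54 × 4.2 = 1.247 m³/s
w_5 = (26.4 − 21.1)/2 = 2.65 m; q_5 = 0.44 × 0.21 × 2.65 = 0.2449 m³/s
Q = Σ qᵢ = 10.85 m³/s

10.9 m³/s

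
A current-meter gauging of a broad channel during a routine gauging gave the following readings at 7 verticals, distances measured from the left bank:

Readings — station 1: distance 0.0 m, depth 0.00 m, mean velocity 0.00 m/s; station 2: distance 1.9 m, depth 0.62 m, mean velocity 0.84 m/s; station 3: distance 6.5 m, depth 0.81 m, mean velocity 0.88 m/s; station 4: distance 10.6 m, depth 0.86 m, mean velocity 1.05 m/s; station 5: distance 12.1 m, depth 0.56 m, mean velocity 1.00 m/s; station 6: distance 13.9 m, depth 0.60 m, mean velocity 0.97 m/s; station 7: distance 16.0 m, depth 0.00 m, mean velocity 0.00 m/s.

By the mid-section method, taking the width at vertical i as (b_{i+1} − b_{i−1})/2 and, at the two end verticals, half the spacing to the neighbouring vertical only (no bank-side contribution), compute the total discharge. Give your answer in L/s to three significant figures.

w_2 = (6.5 − 0.0)/2 = 3.25 m; q_2 = 0.84 × 0.62 × 3.25 = 1.693 m³/s
w_3 = (10.6 − 1.9)/2 = 4.35 m; q_3 = 0.88 × 0.81 × 4.35 = 3.101 m³/s
w_4 = (12.1 − 6.5)/2 = 2.8 m; q_4 = 1.05 × 0.86 × 2.8 = 2.528 m³/s
w_5 = (13.9 − 10.6)/2 = 1.65 m; q_5 = 1.00 × 0.56 × 1.65 = 0.9240 m³/s
w_6 = (16.0 − 12.1)/2 = 1.95 m; q_6 = 0.97 × 0.60 × 1.95 = 1.135 m³/s
Stations 1, 7 contribute zero (depth or velocity is 0).
Q = Σ qᵢ = 9.381 m³/s
= 9.381 × 1000 = 9381 L/s

9380 L/s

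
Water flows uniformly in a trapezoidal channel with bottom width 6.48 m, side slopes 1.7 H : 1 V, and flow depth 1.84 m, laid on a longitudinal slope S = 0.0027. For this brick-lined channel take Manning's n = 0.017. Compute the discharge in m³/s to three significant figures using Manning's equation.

63.9 m³/s

A = (b + z·y)·y = (6.48 + 1.7×1.84)×1.84 = 17.68 m²
P = b + 2y√(1+z²) = 6.48 + 2×1.84×√(1+1.7²) = 13.74 m
R = A/P = 17.68/13.74 = 1.287 m
Q = (1/n)·A·R^(2/3)·S^(1/2) = (1/0.017) × 17.68 × 1.287^(2/3) × 0.0027^(1/2) = 63.93 m³/s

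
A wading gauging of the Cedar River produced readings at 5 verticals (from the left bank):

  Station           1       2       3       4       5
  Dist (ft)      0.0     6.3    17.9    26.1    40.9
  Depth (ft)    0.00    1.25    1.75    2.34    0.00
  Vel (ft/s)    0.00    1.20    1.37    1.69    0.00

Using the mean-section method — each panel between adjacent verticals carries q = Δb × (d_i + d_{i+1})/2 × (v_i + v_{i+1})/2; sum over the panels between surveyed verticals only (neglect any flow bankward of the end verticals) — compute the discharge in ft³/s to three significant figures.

Panel 1-2: Δb = 6.3 ft, d̄ = (0.00+1.25)/2 = 0.625, v̄ = (0.00+1.20)/2 = 0.6 → q = 6.3×0.625×0.6 = 2.363 ft³/s
Panel 2-3: Δb = 11.6 ft, d̄ = (1.25+1.75)/2 = 1.5, v̄ = (1.20+1.37)/2 = 1.285 → q = 11.6×1.5×1.285 = 22.36 ft³/s
Panel 3-4: Δb = 8.2 ft, d̄ = (1.75+2.34)/2 = 2.045, v̄ = (1.37+1.69)/2 = 1.53 → q = 8.2×2.045×1.53 = 25.66 ft³/s
Panel 4-5: Δb = 14.8 ft, d̄ = (2.34+0.00)/2 = 1.17, v̄ = (1.69+0.00)/2 = 0.845 → q = 14.8×1.17×0.845 = 14.63 ft³/s
Q = Σ q = 65.01 ft³/s

65.0 ft³/s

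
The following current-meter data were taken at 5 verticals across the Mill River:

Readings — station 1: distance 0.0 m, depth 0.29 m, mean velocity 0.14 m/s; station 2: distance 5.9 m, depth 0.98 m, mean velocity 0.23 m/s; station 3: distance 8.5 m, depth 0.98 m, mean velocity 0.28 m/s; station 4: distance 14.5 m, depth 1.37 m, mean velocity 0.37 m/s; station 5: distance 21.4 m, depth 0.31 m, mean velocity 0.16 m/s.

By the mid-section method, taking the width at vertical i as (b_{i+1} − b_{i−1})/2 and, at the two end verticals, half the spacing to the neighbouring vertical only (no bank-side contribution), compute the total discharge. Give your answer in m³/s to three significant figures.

w_1 = (5.9 − 0.0)/2 = 2.95 m; q_1 = 0.14 × 0.29 × 2.95 = 0.1198 m³/s
w_2 = (8.5 − 0.0)/2 = 4.25 m; q_2 = 0.23 × 0.98 × 4.25 = 0.9580 m³/s
w_3 = (14.5 − 5.9)/2 = 4.3 m; q_3 = 0.28 × 0.98 × 4.3 = 1.180 m³/s
w_4 = (21.4 − 8.5)/2 = 6.45 m; q_4 = 0.37 × 1.37 × 6.45 = 3.270 m³/s
w_5 = (21.4 − 14.5)/2 = 3.45 m; q_5 = 0.16 × 0.31 × 3.45 = 0.1711 m³/s
Q = Σ qᵢ = 5.698 m³/s

5.70 m³/s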